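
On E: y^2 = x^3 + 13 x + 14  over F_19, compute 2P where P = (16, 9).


k = 2 = 10_2 (binary, LSB first: 01)
Double-and-add from P = (16, 9):
  bit 0 = 0: acc unchanged = O
  bit 1 = 1: acc = O + (10, 17) = (10, 17)

2P = (10, 17)


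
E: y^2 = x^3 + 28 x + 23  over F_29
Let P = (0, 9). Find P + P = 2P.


Doubling: s = (3 x1^2 + a) / (2 y1)
s = (3*0^2 + 28) / (2*9) mod 29 = 8
x3 = s^2 - 2 x1 mod 29 = 8^2 - 2*0 = 6
y3 = s (x1 - x3) - y1 mod 29 = 8 * (0 - 6) - 9 = 1

2P = (6, 1)


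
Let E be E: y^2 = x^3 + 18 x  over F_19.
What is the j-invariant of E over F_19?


Delta = -16(4 a^3 + 27 b^2) mod 19 = 7
-1728 * (4 a)^3 = -1728 * (4*18)^3 mod 19 = 12
j = 12 * 7^(-1) mod 19 = 18

j = 18 (mod 19)


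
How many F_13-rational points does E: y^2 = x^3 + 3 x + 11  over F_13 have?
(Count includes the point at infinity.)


For each x in F_13, count y with y^2 = x^3 + 3 x + 11 mod 13:
  x = 2: RHS = 12, y in [5, 8]  -> 2 point(s)
  x = 4: RHS = 9, y in [3, 10]  -> 2 point(s)
  x = 8: RHS = 1, y in [1, 12]  -> 2 point(s)
  x = 9: RHS = 0, y in [0]  -> 1 point(s)
  x = 10: RHS = 1, y in [1, 12]  -> 2 point(s)
  x = 11: RHS = 10, y in [6, 7]  -> 2 point(s)
Affine points: 11. Add the point at infinity: total = 12.

#E(F_13) = 12


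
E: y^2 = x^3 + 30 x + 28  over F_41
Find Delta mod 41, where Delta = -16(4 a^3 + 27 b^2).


4 a^3 + 27 b^2 = 4*30^3 + 27*28^2 = 108000 + 21168 = 129168
Delta = -16 * (129168) = -2066688
Delta mod 41 = 40

Delta = 40 (mod 41)


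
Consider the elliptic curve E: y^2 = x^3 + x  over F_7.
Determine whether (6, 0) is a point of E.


Check whether y^2 = x^3 + 1 x + 0 (mod 7) for (x, y) = (6, 0).
LHS: y^2 = 0^2 mod 7 = 0
RHS: x^3 + 1 x + 0 = 6^3 + 1*6 + 0 mod 7 = 5
LHS != RHS

No, not on the curve


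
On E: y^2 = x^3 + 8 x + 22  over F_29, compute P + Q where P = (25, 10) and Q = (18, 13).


P != Q, so use the chord formula.
s = (y2 - y1) / (x2 - x1) = (3) / (22) mod 29 = 12
x3 = s^2 - x1 - x2 mod 29 = 12^2 - 25 - 18 = 14
y3 = s (x1 - x3) - y1 mod 29 = 12 * (25 - 14) - 10 = 6

P + Q = (14, 6)


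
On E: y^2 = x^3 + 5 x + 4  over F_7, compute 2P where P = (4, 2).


Doubling: s = (3 x1^2 + a) / (2 y1)
s = (3*4^2 + 5) / (2*2) mod 7 = 1
x3 = s^2 - 2 x1 mod 7 = 1^2 - 2*4 = 0
y3 = s (x1 - x3) - y1 mod 7 = 1 * (4 - 0) - 2 = 2

2P = (0, 2)


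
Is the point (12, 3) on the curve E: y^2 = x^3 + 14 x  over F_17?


Check whether y^2 = x^3 + 14 x + 0 (mod 17) for (x, y) = (12, 3).
LHS: y^2 = 3^2 mod 17 = 9
RHS: x^3 + 14 x + 0 = 12^3 + 14*12 + 0 mod 17 = 9
LHS = RHS

Yes, on the curve


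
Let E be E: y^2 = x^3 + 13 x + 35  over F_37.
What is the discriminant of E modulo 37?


4 a^3 + 27 b^2 = 4*13^3 + 27*35^2 = 8788 + 33075 = 41863
Delta = -16 * (41863) = -669808
Delta mod 37 = 3

Delta = 3 (mod 37)


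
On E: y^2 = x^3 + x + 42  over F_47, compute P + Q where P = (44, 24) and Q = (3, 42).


P != Q, so use the chord formula.
s = (y2 - y1) / (x2 - x1) = (18) / (6) mod 47 = 3
x3 = s^2 - x1 - x2 mod 47 = 3^2 - 44 - 3 = 9
y3 = s (x1 - x3) - y1 mod 47 = 3 * (44 - 9) - 24 = 34

P + Q = (9, 34)


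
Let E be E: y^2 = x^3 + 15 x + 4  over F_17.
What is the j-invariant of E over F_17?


Delta = -16(4 a^3 + 27 b^2) mod 17 = 9
-1728 * (4 a)^3 = -1728 * (4*15)^3 mod 17 = 5
j = 5 * 9^(-1) mod 17 = 10

j = 10 (mod 17)


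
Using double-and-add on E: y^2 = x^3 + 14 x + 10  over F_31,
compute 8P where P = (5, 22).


k = 8 = 1000_2 (binary, LSB first: 0001)
Double-and-add from P = (5, 22):
  bit 0 = 0: acc unchanged = O
  bit 1 = 0: acc unchanged = O
  bit 2 = 0: acc unchanged = O
  bit 3 = 1: acc = O + (0, 14) = (0, 14)

8P = (0, 14)


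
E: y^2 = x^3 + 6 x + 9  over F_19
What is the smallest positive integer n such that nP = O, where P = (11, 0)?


Compute successive multiples of P until we hit O:
  1P = (11, 0)
  2P = O

ord(P) = 2


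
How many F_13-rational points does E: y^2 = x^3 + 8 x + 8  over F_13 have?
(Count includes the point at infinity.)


For each x in F_13, count y with y^2 = x^3 + 8 x + 8 mod 13:
  x = 1: RHS = 4, y in [2, 11]  -> 2 point(s)
  x = 4: RHS = 0, y in [0]  -> 1 point(s)
  x = 5: RHS = 4, y in [2, 11]  -> 2 point(s)
  x = 6: RHS = 12, y in [5, 8]  -> 2 point(s)
  x = 7: RHS = 4, y in [2, 11]  -> 2 point(s)
  x = 8: RHS = 12, y in [5, 8]  -> 2 point(s)
  x = 9: RHS = 3, y in [4, 9]  -> 2 point(s)
  x = 10: RHS = 9, y in [3, 10]  -> 2 point(s)
  x = 11: RHS = 10, y in [6, 7]  -> 2 point(s)
  x = 12: RHS = 12, y in [5, 8]  -> 2 point(s)
Affine points: 19. Add the point at infinity: total = 20.

#E(F_13) = 20


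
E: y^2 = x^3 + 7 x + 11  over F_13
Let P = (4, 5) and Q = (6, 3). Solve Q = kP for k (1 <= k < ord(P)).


Enumerate multiples of P until we hit Q = (6, 3):
  1P = (4, 5)
  2P = (6, 10)
  3P = (6, 3)
Match found at i = 3.

k = 3


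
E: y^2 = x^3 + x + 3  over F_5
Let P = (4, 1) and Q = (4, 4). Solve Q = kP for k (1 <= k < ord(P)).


Enumerate multiples of P until we hit Q = (4, 4):
  1P = (4, 1)
  2P = (1, 0)
  3P = (4, 4)
Match found at i = 3.

k = 3


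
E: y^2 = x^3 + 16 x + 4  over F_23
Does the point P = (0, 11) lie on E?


Check whether y^2 = x^3 + 16 x + 4 (mod 23) for (x, y) = (0, 11).
LHS: y^2 = 11^2 mod 23 = 6
RHS: x^3 + 16 x + 4 = 0^3 + 16*0 + 4 mod 23 = 4
LHS != RHS

No, not on the curve


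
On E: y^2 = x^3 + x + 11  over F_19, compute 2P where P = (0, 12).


Doubling: s = (3 x1^2 + a) / (2 y1)
s = (3*0^2 + 1) / (2*12) mod 19 = 4
x3 = s^2 - 2 x1 mod 19 = 4^2 - 2*0 = 16
y3 = s (x1 - x3) - y1 mod 19 = 4 * (0 - 16) - 12 = 0

2P = (16, 0)


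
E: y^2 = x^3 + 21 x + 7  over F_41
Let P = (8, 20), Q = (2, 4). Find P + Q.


P != Q, so use the chord formula.
s = (y2 - y1) / (x2 - x1) = (25) / (35) mod 41 = 30
x3 = s^2 - x1 - x2 mod 41 = 30^2 - 8 - 2 = 29
y3 = s (x1 - x3) - y1 mod 41 = 30 * (8 - 29) - 20 = 6

P + Q = (29, 6)


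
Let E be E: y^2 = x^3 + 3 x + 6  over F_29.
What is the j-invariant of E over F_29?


Delta = -16(4 a^3 + 27 b^2) mod 29 = 4
-1728 * (4 a)^3 = -1728 * (4*3)^3 mod 29 = 1
j = 1 * 4^(-1) mod 29 = 22

j = 22 (mod 29)


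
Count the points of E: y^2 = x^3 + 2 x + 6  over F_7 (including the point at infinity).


For each x in F_7, count y with y^2 = x^3 + 2 x + 6 mod 7:
  x = 1: RHS = 2, y in [3, 4]  -> 2 point(s)
  x = 2: RHS = 4, y in [2, 5]  -> 2 point(s)
  x = 3: RHS = 4, y in [2, 5]  -> 2 point(s)
  x = 4: RHS = 1, y in [1, 6]  -> 2 point(s)
  x = 5: RHS = 1, y in [1, 6]  -> 2 point(s)
Affine points: 10. Add the point at infinity: total = 11.

#E(F_7) = 11


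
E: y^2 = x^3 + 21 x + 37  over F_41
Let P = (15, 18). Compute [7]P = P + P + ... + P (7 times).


k = 7 = 111_2 (binary, LSB first: 111)
Double-and-add from P = (15, 18):
  bit 0 = 1: acc = O + (15, 18) = (15, 18)
  bit 1 = 1: acc = (15, 18) + (34, 11) = (32, 12)
  bit 2 = 1: acc = (32, 12) + (12, 34) = (6, 25)

7P = (6, 25)


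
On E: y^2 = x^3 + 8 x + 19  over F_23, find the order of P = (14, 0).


Compute successive multiples of P until we hit O:
  1P = (14, 0)
  2P = O

ord(P) = 2


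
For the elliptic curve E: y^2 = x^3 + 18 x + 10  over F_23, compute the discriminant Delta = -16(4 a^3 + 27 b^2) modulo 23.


4 a^3 + 27 b^2 = 4*18^3 + 27*10^2 = 23328 + 2700 = 26028
Delta = -16 * (26028) = -416448
Delta mod 23 = 13

Delta = 13 (mod 23)


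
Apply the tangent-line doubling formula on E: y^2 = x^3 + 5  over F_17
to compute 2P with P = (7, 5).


Doubling: s = (3 x1^2 + a) / (2 y1)
s = (3*7^2 + 0) / (2*5) mod 17 = 13
x3 = s^2 - 2 x1 mod 17 = 13^2 - 2*7 = 2
y3 = s (x1 - x3) - y1 mod 17 = 13 * (7 - 2) - 5 = 9

2P = (2, 9)


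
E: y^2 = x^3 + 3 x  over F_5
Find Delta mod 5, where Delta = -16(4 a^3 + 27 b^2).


4 a^3 + 27 b^2 = 4*3^3 + 27*0^2 = 108 + 0 = 108
Delta = -16 * (108) = -1728
Delta mod 5 = 2

Delta = 2 (mod 5)


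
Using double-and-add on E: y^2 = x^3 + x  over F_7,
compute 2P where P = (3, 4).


k = 2 = 10_2 (binary, LSB first: 01)
Double-and-add from P = (3, 4):
  bit 0 = 0: acc unchanged = O
  bit 1 = 1: acc = O + (1, 3) = (1, 3)

2P = (1, 3)


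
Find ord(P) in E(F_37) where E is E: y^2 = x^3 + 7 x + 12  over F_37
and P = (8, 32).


Compute successive multiples of P until we hit O:
  1P = (8, 32)
  2P = (20, 7)
  3P = (10, 3)
  4P = (35, 8)
  5P = (19, 23)
  6P = (7, 21)
  7P = (32, 0)
  8P = (7, 16)
  ... (continuing to 14P)
  14P = O

ord(P) = 14


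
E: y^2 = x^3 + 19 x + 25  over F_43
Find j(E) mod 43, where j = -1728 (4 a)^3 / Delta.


Delta = -16(4 a^3 + 27 b^2) mod 43 = 8
-1728 * (4 a)^3 = -1728 * (4*19)^3 mod 43 = 2
j = 2 * 8^(-1) mod 43 = 11

j = 11 (mod 43)


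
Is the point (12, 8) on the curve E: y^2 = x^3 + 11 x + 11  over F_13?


Check whether y^2 = x^3 + 11 x + 11 (mod 13) for (x, y) = (12, 8).
LHS: y^2 = 8^2 mod 13 = 12
RHS: x^3 + 11 x + 11 = 12^3 + 11*12 + 11 mod 13 = 12
LHS = RHS

Yes, on the curve


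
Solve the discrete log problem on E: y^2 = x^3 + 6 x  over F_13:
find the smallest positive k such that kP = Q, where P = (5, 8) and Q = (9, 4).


Enumerate multiples of P until we hit Q = (9, 4):
  1P = (5, 8)
  2P = (4, 6)
  3P = (8, 12)
  4P = (9, 4)
Match found at i = 4.

k = 4


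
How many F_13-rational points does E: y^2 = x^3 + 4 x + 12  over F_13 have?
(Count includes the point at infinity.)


For each x in F_13, count y with y^2 = x^3 + 4 x + 12 mod 13:
  x = 0: RHS = 12, y in [5, 8]  -> 2 point(s)
  x = 1: RHS = 4, y in [2, 11]  -> 2 point(s)
  x = 3: RHS = 12, y in [5, 8]  -> 2 point(s)
  x = 4: RHS = 1, y in [1, 12]  -> 2 point(s)
  x = 5: RHS = 1, y in [1, 12]  -> 2 point(s)
  x = 8: RHS = 10, y in [6, 7]  -> 2 point(s)
  x = 9: RHS = 10, y in [6, 7]  -> 2 point(s)
  x = 10: RHS = 12, y in [5, 8]  -> 2 point(s)
  x = 11: RHS = 9, y in [3, 10]  -> 2 point(s)
Affine points: 18. Add the point at infinity: total = 19.

#E(F_13) = 19


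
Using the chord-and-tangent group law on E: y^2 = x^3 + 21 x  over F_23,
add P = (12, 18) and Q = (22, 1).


P != Q, so use the chord formula.
s = (y2 - y1) / (x2 - x1) = (6) / (10) mod 23 = 19
x3 = s^2 - x1 - x2 mod 23 = 19^2 - 12 - 22 = 5
y3 = s (x1 - x3) - y1 mod 23 = 19 * (12 - 5) - 18 = 0

P + Q = (5, 0)


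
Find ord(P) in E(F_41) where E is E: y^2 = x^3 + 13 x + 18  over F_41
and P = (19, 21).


Compute successive multiples of P until we hit O:
  1P = (19, 21)
  2P = (1, 27)
  3P = (12, 4)
  4P = (0, 31)
  5P = (30, 15)
  6P = (15, 29)
  7P = (11, 4)
  8P = (20, 23)
  ... (continuing to 25P)
  25P = O

ord(P) = 25


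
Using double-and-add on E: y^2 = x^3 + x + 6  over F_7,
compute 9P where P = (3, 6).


k = 9 = 1001_2 (binary, LSB first: 1001)
Double-and-add from P = (3, 6):
  bit 0 = 1: acc = O + (3, 6) = (3, 6)
  bit 1 = 0: acc unchanged = (3, 6)
  bit 2 = 0: acc unchanged = (3, 6)
  bit 3 = 1: acc = (3, 6) + (4, 5) = (1, 6)

9P = (1, 6)


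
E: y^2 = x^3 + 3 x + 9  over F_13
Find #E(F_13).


For each x in F_13, count y with y^2 = x^3 + 3 x + 9 mod 13:
  x = 0: RHS = 9, y in [3, 10]  -> 2 point(s)
  x = 1: RHS = 0, y in [0]  -> 1 point(s)
  x = 2: RHS = 10, y in [6, 7]  -> 2 point(s)
  x = 6: RHS = 9, y in [3, 10]  -> 2 point(s)
  x = 7: RHS = 9, y in [3, 10]  -> 2 point(s)
  x = 8: RHS = 12, y in [5, 8]  -> 2 point(s)
  x = 10: RHS = 12, y in [5, 8]  -> 2 point(s)
Affine points: 13. Add the point at infinity: total = 14.

#E(F_13) = 14


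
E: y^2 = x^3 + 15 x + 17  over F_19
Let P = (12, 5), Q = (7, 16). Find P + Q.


P != Q, so use the chord formula.
s = (y2 - y1) / (x2 - x1) = (11) / (14) mod 19 = 13
x3 = s^2 - x1 - x2 mod 19 = 13^2 - 12 - 7 = 17
y3 = s (x1 - x3) - y1 mod 19 = 13 * (12 - 17) - 5 = 6

P + Q = (17, 6)


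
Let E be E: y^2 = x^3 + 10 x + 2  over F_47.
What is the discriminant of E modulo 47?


4 a^3 + 27 b^2 = 4*10^3 + 27*2^2 = 4000 + 108 = 4108
Delta = -16 * (4108) = -65728
Delta mod 47 = 25

Delta = 25 (mod 47)


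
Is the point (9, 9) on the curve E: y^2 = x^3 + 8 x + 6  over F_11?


Check whether y^2 = x^3 + 8 x + 6 (mod 11) for (x, y) = (9, 9).
LHS: y^2 = 9^2 mod 11 = 4
RHS: x^3 + 8 x + 6 = 9^3 + 8*9 + 6 mod 11 = 4
LHS = RHS

Yes, on the curve


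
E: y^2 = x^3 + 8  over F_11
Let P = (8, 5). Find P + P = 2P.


Doubling: s = (3 x1^2 + a) / (2 y1)
s = (3*8^2 + 0) / (2*5) mod 11 = 6
x3 = s^2 - 2 x1 mod 11 = 6^2 - 2*8 = 9
y3 = s (x1 - x3) - y1 mod 11 = 6 * (8 - 9) - 5 = 0

2P = (9, 0)


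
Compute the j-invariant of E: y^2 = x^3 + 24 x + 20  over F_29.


Delta = -16(4 a^3 + 27 b^2) mod 29 = 7
-1728 * (4 a)^3 = -1728 * (4*24)^3 mod 29 = 19
j = 19 * 7^(-1) mod 29 = 11

j = 11 (mod 29)


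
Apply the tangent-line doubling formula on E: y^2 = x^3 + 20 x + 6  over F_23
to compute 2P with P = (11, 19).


Doubling: s = (3 x1^2 + a) / (2 y1)
s = (3*11^2 + 20) / (2*19) mod 23 = 1
x3 = s^2 - 2 x1 mod 23 = 1^2 - 2*11 = 2
y3 = s (x1 - x3) - y1 mod 23 = 1 * (11 - 2) - 19 = 13

2P = (2, 13)


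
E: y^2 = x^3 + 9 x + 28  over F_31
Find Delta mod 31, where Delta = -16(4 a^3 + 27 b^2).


4 a^3 + 27 b^2 = 4*9^3 + 27*28^2 = 2916 + 21168 = 24084
Delta = -16 * (24084) = -385344
Delta mod 31 = 17

Delta = 17 (mod 31)


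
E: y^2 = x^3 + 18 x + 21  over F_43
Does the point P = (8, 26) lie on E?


Check whether y^2 = x^3 + 18 x + 21 (mod 43) for (x, y) = (8, 26).
LHS: y^2 = 26^2 mod 43 = 31
RHS: x^3 + 18 x + 21 = 8^3 + 18*8 + 21 mod 43 = 32
LHS != RHS

No, not on the curve


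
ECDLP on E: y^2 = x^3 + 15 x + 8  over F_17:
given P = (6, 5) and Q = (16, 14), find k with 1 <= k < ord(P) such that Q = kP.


Enumerate multiples of P until we hit Q = (16, 14):
  1P = (6, 5)
  2P = (14, 2)
  3P = (16, 3)
  4P = (10, 6)
  5P = (0, 5)
  6P = (11, 12)
  7P = (4, 8)
  8P = (5, 2)
  9P = (15, 2)
  10P = (15, 15)
  11P = (5, 15)
  12P = (4, 9)
  13P = (11, 5)
  14P = (0, 12)
  15P = (10, 11)
  16P = (16, 14)
Match found at i = 16.

k = 16


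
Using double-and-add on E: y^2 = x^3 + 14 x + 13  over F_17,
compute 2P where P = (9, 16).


k = 2 = 10_2 (binary, LSB first: 01)
Double-and-add from P = (9, 16):
  bit 0 = 0: acc unchanged = O
  bit 1 = 1: acc = O + (0, 9) = (0, 9)

2P = (0, 9)


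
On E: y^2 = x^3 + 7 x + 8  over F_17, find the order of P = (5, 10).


Compute successive multiples of P until we hit O:
  1P = (5, 10)
  2P = (8, 10)
  3P = (4, 7)
  4P = (0, 5)
  5P = (13, 16)
  6P = (7, 14)
  7P = (9, 16)
  8P = (1, 13)
  ... (continuing to 22P)
  22P = O

ord(P) = 22


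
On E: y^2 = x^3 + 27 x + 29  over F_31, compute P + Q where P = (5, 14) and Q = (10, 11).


P != Q, so use the chord formula.
s = (y2 - y1) / (x2 - x1) = (28) / (5) mod 31 = 18
x3 = s^2 - x1 - x2 mod 31 = 18^2 - 5 - 10 = 30
y3 = s (x1 - x3) - y1 mod 31 = 18 * (5 - 30) - 14 = 1

P + Q = (30, 1)


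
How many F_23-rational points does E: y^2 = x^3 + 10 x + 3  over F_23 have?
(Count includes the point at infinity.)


For each x in F_23, count y with y^2 = x^3 + 10 x + 3 mod 23:
  x = 0: RHS = 3, y in [7, 16]  -> 2 point(s)
  x = 2: RHS = 8, y in [10, 13]  -> 2 point(s)
  x = 6: RHS = 3, y in [7, 16]  -> 2 point(s)
  x = 7: RHS = 2, y in [5, 18]  -> 2 point(s)
  x = 11: RHS = 18, y in [8, 15]  -> 2 point(s)
  x = 14: RHS = 12, y in [9, 14]  -> 2 point(s)
  x = 15: RHS = 9, y in [3, 20]  -> 2 point(s)
  x = 16: RHS = 4, y in [2, 21]  -> 2 point(s)
  x = 17: RHS = 3, y in [7, 16]  -> 2 point(s)
  x = 18: RHS = 12, y in [9, 14]  -> 2 point(s)
Affine points: 20. Add the point at infinity: total = 21.

#E(F_23) = 21


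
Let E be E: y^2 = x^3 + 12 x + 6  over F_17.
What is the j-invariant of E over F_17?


Delta = -16(4 a^3 + 27 b^2) mod 17 = 13
-1728 * (4 a)^3 = -1728 * (4*12)^3 mod 17 = 8
j = 8 * 13^(-1) mod 17 = 15

j = 15 (mod 17)


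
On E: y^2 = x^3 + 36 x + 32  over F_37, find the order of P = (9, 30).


Compute successive multiples of P until we hit O:
  1P = (9, 30)
  2P = (15, 5)
  3P = (17, 28)
  4P = (18, 0)
  5P = (17, 9)
  6P = (15, 32)
  7P = (9, 7)
  8P = O

ord(P) = 8


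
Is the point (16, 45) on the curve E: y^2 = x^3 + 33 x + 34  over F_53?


Check whether y^2 = x^3 + 33 x + 34 (mod 53) for (x, y) = (16, 45).
LHS: y^2 = 45^2 mod 53 = 11
RHS: x^3 + 33 x + 34 = 16^3 + 33*16 + 34 mod 53 = 47
LHS != RHS

No, not on the curve


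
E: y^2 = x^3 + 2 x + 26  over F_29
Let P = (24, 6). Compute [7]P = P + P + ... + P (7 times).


k = 7 = 111_2 (binary, LSB first: 111)
Double-and-add from P = (24, 6):
  bit 0 = 1: acc = O + (24, 6) = (24, 6)
  bit 1 = 1: acc = (24, 6) + (26, 15) = (21, 22)
  bit 2 = 1: acc = (21, 22) + (6, 14) = (26, 14)

7P = (26, 14)


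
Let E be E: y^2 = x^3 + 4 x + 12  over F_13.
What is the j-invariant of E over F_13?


Delta = -16(4 a^3 + 27 b^2) mod 13 = 9
-1728 * (4 a)^3 = -1728 * (4*4)^3 mod 13 = 1
j = 1 * 9^(-1) mod 13 = 3

j = 3 (mod 13)


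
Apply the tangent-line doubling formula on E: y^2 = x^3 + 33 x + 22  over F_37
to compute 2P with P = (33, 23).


Doubling: s = (3 x1^2 + a) / (2 y1)
s = (3*33^2 + 33) / (2*23) mod 37 = 9
x3 = s^2 - 2 x1 mod 37 = 9^2 - 2*33 = 15
y3 = s (x1 - x3) - y1 mod 37 = 9 * (33 - 15) - 23 = 28

2P = (15, 28)


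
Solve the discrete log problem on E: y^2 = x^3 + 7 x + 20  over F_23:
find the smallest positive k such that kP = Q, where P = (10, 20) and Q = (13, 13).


Enumerate multiples of P until we hit Q = (13, 13):
  1P = (10, 20)
  2P = (15, 2)
  3P = (22, 14)
  4P = (20, 8)
  5P = (11, 18)
  6P = (6, 18)
  7P = (13, 13)
Match found at i = 7.

k = 7


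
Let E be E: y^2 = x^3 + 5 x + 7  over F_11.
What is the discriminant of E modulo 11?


4 a^3 + 27 b^2 = 4*5^3 + 27*7^2 = 500 + 1323 = 1823
Delta = -16 * (1823) = -29168
Delta mod 11 = 4

Delta = 4 (mod 11)


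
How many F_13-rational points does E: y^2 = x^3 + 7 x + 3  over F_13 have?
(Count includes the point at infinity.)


For each x in F_13, count y with y^2 = x^3 + 7 x + 3 mod 13:
  x = 0: RHS = 3, y in [4, 9]  -> 2 point(s)
  x = 2: RHS = 12, y in [5, 8]  -> 2 point(s)
  x = 3: RHS = 12, y in [5, 8]  -> 2 point(s)
  x = 4: RHS = 4, y in [2, 11]  -> 2 point(s)
  x = 6: RHS = 1, y in [1, 12]  -> 2 point(s)
  x = 8: RHS = 12, y in [5, 8]  -> 2 point(s)
Affine points: 12. Add the point at infinity: total = 13.

#E(F_13) = 13


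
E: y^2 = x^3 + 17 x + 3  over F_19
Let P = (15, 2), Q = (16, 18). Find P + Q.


P != Q, so use the chord formula.
s = (y2 - y1) / (x2 - x1) = (16) / (1) mod 19 = 16
x3 = s^2 - x1 - x2 mod 19 = 16^2 - 15 - 16 = 16
y3 = s (x1 - x3) - y1 mod 19 = 16 * (15 - 16) - 2 = 1

P + Q = (16, 1)


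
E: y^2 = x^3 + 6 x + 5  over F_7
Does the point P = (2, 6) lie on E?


Check whether y^2 = x^3 + 6 x + 5 (mod 7) for (x, y) = (2, 6).
LHS: y^2 = 6^2 mod 7 = 1
RHS: x^3 + 6 x + 5 = 2^3 + 6*2 + 5 mod 7 = 4
LHS != RHS

No, not on the curve


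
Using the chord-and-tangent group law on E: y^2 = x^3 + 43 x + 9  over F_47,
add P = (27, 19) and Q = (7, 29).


P != Q, so use the chord formula.
s = (y2 - y1) / (x2 - x1) = (10) / (27) mod 47 = 23
x3 = s^2 - x1 - x2 mod 47 = 23^2 - 27 - 7 = 25
y3 = s (x1 - x3) - y1 mod 47 = 23 * (27 - 25) - 19 = 27

P + Q = (25, 27)


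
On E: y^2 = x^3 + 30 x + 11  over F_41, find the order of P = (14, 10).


Compute successive multiples of P until we hit O:
  1P = (14, 10)
  2P = (8, 36)
  3P = (15, 8)
  4P = (16, 35)
  5P = (34, 27)
  6P = (1, 40)
  7P = (1, 1)
  8P = (34, 14)
  ... (continuing to 13P)
  13P = O

ord(P) = 13


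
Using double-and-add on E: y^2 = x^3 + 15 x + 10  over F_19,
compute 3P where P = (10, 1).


k = 3 = 11_2 (binary, LSB first: 11)
Double-and-add from P = (10, 1):
  bit 0 = 1: acc = O + (10, 1) = (10, 1)
  bit 1 = 1: acc = (10, 1) + (15, 0) = (10, 18)

3P = (10, 18)


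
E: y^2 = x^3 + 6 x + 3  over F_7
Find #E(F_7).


For each x in F_7, count y with y^2 = x^3 + 6 x + 3 mod 7:
  x = 2: RHS = 2, y in [3, 4]  -> 2 point(s)
  x = 4: RHS = 0, y in [0]  -> 1 point(s)
  x = 5: RHS = 4, y in [2, 5]  -> 2 point(s)
Affine points: 5. Add the point at infinity: total = 6.

#E(F_7) = 6


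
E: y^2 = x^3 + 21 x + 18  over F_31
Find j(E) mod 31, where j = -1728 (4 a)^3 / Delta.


Delta = -16(4 a^3 + 27 b^2) mod 31 = 13
-1728 * (4 a)^3 = -1728 * (4*21)^3 mod 31 = 27
j = 27 * 13^(-1) mod 31 = 14

j = 14 (mod 31)


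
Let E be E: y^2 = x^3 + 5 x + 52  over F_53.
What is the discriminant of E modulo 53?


4 a^3 + 27 b^2 = 4*5^3 + 27*52^2 = 500 + 73008 = 73508
Delta = -16 * (73508) = -1176128
Delta mod 53 = 48

Delta = 48 (mod 53)


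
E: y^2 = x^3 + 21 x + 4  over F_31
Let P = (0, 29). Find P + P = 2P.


Doubling: s = (3 x1^2 + a) / (2 y1)
s = (3*0^2 + 21) / (2*29) mod 31 = 18
x3 = s^2 - 2 x1 mod 31 = 18^2 - 2*0 = 14
y3 = s (x1 - x3) - y1 mod 31 = 18 * (0 - 14) - 29 = 29

2P = (14, 29)


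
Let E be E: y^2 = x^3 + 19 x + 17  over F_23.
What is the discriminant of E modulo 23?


4 a^3 + 27 b^2 = 4*19^3 + 27*17^2 = 27436 + 7803 = 35239
Delta = -16 * (35239) = -563824
Delta mod 23 = 21

Delta = 21 (mod 23)


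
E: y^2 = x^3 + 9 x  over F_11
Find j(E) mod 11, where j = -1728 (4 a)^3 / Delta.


Delta = -16(4 a^3 + 27 b^2) mod 11 = 6
-1728 * (4 a)^3 = -1728 * (4*9)^3 mod 11 = 6
j = 6 * 6^(-1) mod 11 = 1

j = 1 (mod 11)


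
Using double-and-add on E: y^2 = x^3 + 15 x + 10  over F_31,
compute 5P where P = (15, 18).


k = 5 = 101_2 (binary, LSB first: 101)
Double-and-add from P = (15, 18):
  bit 0 = 1: acc = O + (15, 18) = (15, 18)
  bit 1 = 0: acc unchanged = (15, 18)
  bit 2 = 1: acc = (15, 18) + (25, 18) = (22, 13)

5P = (22, 13)


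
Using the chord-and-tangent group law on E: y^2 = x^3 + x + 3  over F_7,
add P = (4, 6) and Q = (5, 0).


P != Q, so use the chord formula.
s = (y2 - y1) / (x2 - x1) = (1) / (1) mod 7 = 1
x3 = s^2 - x1 - x2 mod 7 = 1^2 - 4 - 5 = 6
y3 = s (x1 - x3) - y1 mod 7 = 1 * (4 - 6) - 6 = 6

P + Q = (6, 6)


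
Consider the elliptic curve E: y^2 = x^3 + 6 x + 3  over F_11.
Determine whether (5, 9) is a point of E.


Check whether y^2 = x^3 + 6 x + 3 (mod 11) for (x, y) = (5, 9).
LHS: y^2 = 9^2 mod 11 = 4
RHS: x^3 + 6 x + 3 = 5^3 + 6*5 + 3 mod 11 = 4
LHS = RHS

Yes, on the curve


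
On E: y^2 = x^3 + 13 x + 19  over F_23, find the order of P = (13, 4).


Compute successive multiples of P until we hit O:
  1P = (13, 4)
  2P = (13, 19)
  3P = O

ord(P) = 3


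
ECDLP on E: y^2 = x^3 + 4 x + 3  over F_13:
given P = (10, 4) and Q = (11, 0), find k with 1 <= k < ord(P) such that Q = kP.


Enumerate multiples of P until we hit Q = (11, 0):
  1P = (10, 4)
  2P = (7, 6)
  3P = (8, 12)
  4P = (11, 0)
Match found at i = 4.

k = 4


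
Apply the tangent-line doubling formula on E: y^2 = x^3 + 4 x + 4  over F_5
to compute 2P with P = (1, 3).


Doubling: s = (3 x1^2 + a) / (2 y1)
s = (3*1^2 + 4) / (2*3) mod 5 = 2
x3 = s^2 - 2 x1 mod 5 = 2^2 - 2*1 = 2
y3 = s (x1 - x3) - y1 mod 5 = 2 * (1 - 2) - 3 = 0

2P = (2, 0)


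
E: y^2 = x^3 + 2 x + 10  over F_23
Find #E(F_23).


For each x in F_23, count y with y^2 = x^3 + 2 x + 10 mod 23:
  x = 1: RHS = 13, y in [6, 17]  -> 2 point(s)
  x = 4: RHS = 13, y in [6, 17]  -> 2 point(s)
  x = 6: RHS = 8, y in [10, 13]  -> 2 point(s)
  x = 8: RHS = 9, y in [3, 20]  -> 2 point(s)
  x = 10: RHS = 18, y in [8, 15]  -> 2 point(s)
  x = 11: RHS = 6, y in [11, 12]  -> 2 point(s)
  x = 13: RHS = 2, y in [5, 18]  -> 2 point(s)
  x = 17: RHS = 12, y in [9, 14]  -> 2 point(s)
  x = 18: RHS = 13, y in [6, 17]  -> 2 point(s)
  x = 20: RHS = 0, y in [0]  -> 1 point(s)
Affine points: 19. Add the point at infinity: total = 20.

#E(F_23) = 20


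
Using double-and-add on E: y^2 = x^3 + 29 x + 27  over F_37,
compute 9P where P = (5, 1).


k = 9 = 1001_2 (binary, LSB first: 1001)
Double-and-add from P = (5, 1):
  bit 0 = 1: acc = O + (5, 1) = (5, 1)
  bit 1 = 0: acc unchanged = (5, 1)
  bit 2 = 0: acc unchanged = (5, 1)
  bit 3 = 1: acc = (5, 1) + (30, 6) = (5, 36)

9P = (5, 36)


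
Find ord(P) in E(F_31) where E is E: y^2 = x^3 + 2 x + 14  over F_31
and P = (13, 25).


Compute successive multiples of P until we hit O:
  1P = (13, 25)
  2P = (15, 3)
  3P = (0, 18)
  4P = (6, 5)
  5P = (17, 30)
  6P = (20, 5)
  7P = (3, 4)
  8P = (16, 9)
  ... (continuing to 23P)
  23P = O

ord(P) = 23


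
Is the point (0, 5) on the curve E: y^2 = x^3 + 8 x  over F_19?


Check whether y^2 = x^3 + 8 x + 0 (mod 19) for (x, y) = (0, 5).
LHS: y^2 = 5^2 mod 19 = 6
RHS: x^3 + 8 x + 0 = 0^3 + 8*0 + 0 mod 19 = 0
LHS != RHS

No, not on the curve


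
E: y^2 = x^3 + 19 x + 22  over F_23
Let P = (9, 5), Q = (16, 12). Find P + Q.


P != Q, so use the chord formula.
s = (y2 - y1) / (x2 - x1) = (7) / (7) mod 23 = 1
x3 = s^2 - x1 - x2 mod 23 = 1^2 - 9 - 16 = 22
y3 = s (x1 - x3) - y1 mod 23 = 1 * (9 - 22) - 5 = 5

P + Q = (22, 5)


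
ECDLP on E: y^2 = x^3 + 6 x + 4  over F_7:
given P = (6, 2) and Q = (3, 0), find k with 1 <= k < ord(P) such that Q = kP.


Enumerate multiples of P until we hit Q = (3, 0):
  1P = (6, 2)
  2P = (4, 6)
  3P = (1, 2)
  4P = (0, 5)
  5P = (3, 0)
Match found at i = 5.

k = 5


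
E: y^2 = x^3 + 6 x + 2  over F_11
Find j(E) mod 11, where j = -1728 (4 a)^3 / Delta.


Delta = -16(4 a^3 + 27 b^2) mod 11 = 2
-1728 * (4 a)^3 = -1728 * (4*6)^3 mod 11 = 3
j = 3 * 2^(-1) mod 11 = 7

j = 7 (mod 11)


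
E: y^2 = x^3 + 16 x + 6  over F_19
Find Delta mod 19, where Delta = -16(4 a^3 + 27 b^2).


4 a^3 + 27 b^2 = 4*16^3 + 27*6^2 = 16384 + 972 = 17356
Delta = -16 * (17356) = -277696
Delta mod 19 = 8

Delta = 8 (mod 19)


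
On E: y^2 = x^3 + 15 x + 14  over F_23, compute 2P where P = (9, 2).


Doubling: s = (3 x1^2 + a) / (2 y1)
s = (3*9^2 + 15) / (2*2) mod 23 = 7
x3 = s^2 - 2 x1 mod 23 = 7^2 - 2*9 = 8
y3 = s (x1 - x3) - y1 mod 23 = 7 * (9 - 8) - 2 = 5

2P = (8, 5)


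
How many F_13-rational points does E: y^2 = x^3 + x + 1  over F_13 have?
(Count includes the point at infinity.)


For each x in F_13, count y with y^2 = x^3 + 1 x + 1 mod 13:
  x = 0: RHS = 1, y in [1, 12]  -> 2 point(s)
  x = 1: RHS = 3, y in [4, 9]  -> 2 point(s)
  x = 4: RHS = 4, y in [2, 11]  -> 2 point(s)
  x = 5: RHS = 1, y in [1, 12]  -> 2 point(s)
  x = 7: RHS = 0, y in [0]  -> 1 point(s)
  x = 8: RHS = 1, y in [1, 12]  -> 2 point(s)
  x = 10: RHS = 10, y in [6, 7]  -> 2 point(s)
  x = 11: RHS = 4, y in [2, 11]  -> 2 point(s)
  x = 12: RHS = 12, y in [5, 8]  -> 2 point(s)
Affine points: 17. Add the point at infinity: total = 18.

#E(F_13) = 18


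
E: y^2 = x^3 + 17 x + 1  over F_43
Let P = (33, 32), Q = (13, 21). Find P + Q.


P != Q, so use the chord formula.
s = (y2 - y1) / (x2 - x1) = (32) / (23) mod 43 = 7
x3 = s^2 - x1 - x2 mod 43 = 7^2 - 33 - 13 = 3
y3 = s (x1 - x3) - y1 mod 43 = 7 * (33 - 3) - 32 = 6

P + Q = (3, 6)


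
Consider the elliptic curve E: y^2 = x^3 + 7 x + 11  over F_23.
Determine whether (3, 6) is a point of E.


Check whether y^2 = x^3 + 7 x + 11 (mod 23) for (x, y) = (3, 6).
LHS: y^2 = 6^2 mod 23 = 13
RHS: x^3 + 7 x + 11 = 3^3 + 7*3 + 11 mod 23 = 13
LHS = RHS

Yes, on the curve


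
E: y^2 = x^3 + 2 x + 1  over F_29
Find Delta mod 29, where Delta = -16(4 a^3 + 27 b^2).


4 a^3 + 27 b^2 = 4*2^3 + 27*1^2 = 32 + 27 = 59
Delta = -16 * (59) = -944
Delta mod 29 = 13

Delta = 13 (mod 29)


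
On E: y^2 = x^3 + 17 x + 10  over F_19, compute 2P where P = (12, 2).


Doubling: s = (3 x1^2 + a) / (2 y1)
s = (3*12^2 + 17) / (2*2) mod 19 = 3
x3 = s^2 - 2 x1 mod 19 = 3^2 - 2*12 = 4
y3 = s (x1 - x3) - y1 mod 19 = 3 * (12 - 4) - 2 = 3

2P = (4, 3)


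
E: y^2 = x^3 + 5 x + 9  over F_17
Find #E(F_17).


For each x in F_17, count y with y^2 = x^3 + 5 x + 9 mod 17:
  x = 0: RHS = 9, y in [3, 14]  -> 2 point(s)
  x = 1: RHS = 15, y in [7, 10]  -> 2 point(s)
  x = 3: RHS = 0, y in [0]  -> 1 point(s)
  x = 4: RHS = 8, y in [5, 12]  -> 2 point(s)
  x = 6: RHS = 0, y in [0]  -> 1 point(s)
  x = 7: RHS = 13, y in [8, 9]  -> 2 point(s)
  x = 8: RHS = 0, y in [0]  -> 1 point(s)
  x = 9: RHS = 1, y in [1, 16]  -> 2 point(s)
  x = 11: RHS = 1, y in [1, 16]  -> 2 point(s)
  x = 14: RHS = 1, y in [1, 16]  -> 2 point(s)
  x = 15: RHS = 8, y in [5, 12]  -> 2 point(s)
Affine points: 19. Add the point at infinity: total = 20.

#E(F_17) = 20


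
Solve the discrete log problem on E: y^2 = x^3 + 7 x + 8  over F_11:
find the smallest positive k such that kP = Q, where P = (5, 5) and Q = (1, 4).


Enumerate multiples of P until we hit Q = (1, 4):
  1P = (5, 5)
  2P = (4, 1)
  3P = (7, 9)
  4P = (3, 10)
  5P = (1, 7)
  6P = (8, 2)
  7P = (10, 0)
  8P = (8, 9)
  9P = (1, 4)
Match found at i = 9.

k = 9


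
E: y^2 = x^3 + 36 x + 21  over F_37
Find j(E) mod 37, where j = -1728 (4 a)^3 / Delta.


Delta = -16(4 a^3 + 27 b^2) mod 37 = 28
-1728 * (4 a)^3 = -1728 * (4*36)^3 mod 37 = 36
j = 36 * 28^(-1) mod 37 = 33

j = 33 (mod 37)


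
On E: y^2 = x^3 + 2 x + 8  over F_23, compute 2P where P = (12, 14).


k = 2 = 10_2 (binary, LSB first: 01)
Double-and-add from P = (12, 14):
  bit 0 = 0: acc unchanged = O
  bit 1 = 1: acc = O + (15, 20) = (15, 20)

2P = (15, 20)


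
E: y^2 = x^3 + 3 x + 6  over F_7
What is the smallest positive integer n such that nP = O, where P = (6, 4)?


Compute successive multiples of P until we hit O:
  1P = (6, 4)
  2P = (3, 0)
  3P = (6, 3)
  4P = O

ord(P) = 4


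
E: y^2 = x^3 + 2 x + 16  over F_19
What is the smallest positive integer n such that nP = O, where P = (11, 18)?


Compute successive multiples of P until we hit O:
  1P = (11, 18)
  2P = (1, 0)
  3P = (11, 1)
  4P = O

ord(P) = 4


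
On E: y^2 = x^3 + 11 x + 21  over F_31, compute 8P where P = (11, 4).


k = 8 = 1000_2 (binary, LSB first: 0001)
Double-and-add from P = (11, 4):
  bit 0 = 0: acc unchanged = O
  bit 1 = 0: acc unchanged = O
  bit 2 = 0: acc unchanged = O
  bit 3 = 1: acc = O + (11, 27) = (11, 27)

8P = (11, 27)


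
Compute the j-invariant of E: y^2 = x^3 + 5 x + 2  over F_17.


Delta = -16(4 a^3 + 27 b^2) mod 17 = 13
-1728 * (4 a)^3 = -1728 * (4*5)^3 mod 17 = 9
j = 9 * 13^(-1) mod 17 = 2

j = 2 (mod 17)


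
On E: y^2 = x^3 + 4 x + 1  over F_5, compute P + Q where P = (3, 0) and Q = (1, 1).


P != Q, so use the chord formula.
s = (y2 - y1) / (x2 - x1) = (1) / (3) mod 5 = 2
x3 = s^2 - x1 - x2 mod 5 = 2^2 - 3 - 1 = 0
y3 = s (x1 - x3) - y1 mod 5 = 2 * (3 - 0) - 0 = 1

P + Q = (0, 1)


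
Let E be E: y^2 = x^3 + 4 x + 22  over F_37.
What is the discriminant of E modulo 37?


4 a^3 + 27 b^2 = 4*4^3 + 27*22^2 = 256 + 13068 = 13324
Delta = -16 * (13324) = -213184
Delta mod 37 = 10

Delta = 10 (mod 37)


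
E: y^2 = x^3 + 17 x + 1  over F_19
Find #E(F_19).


For each x in F_19, count y with y^2 = x^3 + 17 x + 1 mod 19:
  x = 0: RHS = 1, y in [1, 18]  -> 2 point(s)
  x = 1: RHS = 0, y in [0]  -> 1 point(s)
  x = 2: RHS = 5, y in [9, 10]  -> 2 point(s)
  x = 4: RHS = 0, y in [0]  -> 1 point(s)
  x = 7: RHS = 7, y in [8, 11]  -> 2 point(s)
  x = 9: RHS = 9, y in [3, 16]  -> 2 point(s)
  x = 13: RHS = 6, y in [5, 14]  -> 2 point(s)
  x = 14: RHS = 0, y in [0]  -> 1 point(s)
  x = 17: RHS = 16, y in [4, 15]  -> 2 point(s)
Affine points: 15. Add the point at infinity: total = 16.

#E(F_19) = 16


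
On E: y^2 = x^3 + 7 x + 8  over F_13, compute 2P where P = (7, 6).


Doubling: s = (3 x1^2 + a) / (2 y1)
s = (3*7^2 + 7) / (2*6) mod 13 = 2
x3 = s^2 - 2 x1 mod 13 = 2^2 - 2*7 = 3
y3 = s (x1 - x3) - y1 mod 13 = 2 * (7 - 3) - 6 = 2

2P = (3, 2)


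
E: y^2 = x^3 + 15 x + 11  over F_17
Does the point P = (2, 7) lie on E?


Check whether y^2 = x^3 + 15 x + 11 (mod 17) for (x, y) = (2, 7).
LHS: y^2 = 7^2 mod 17 = 15
RHS: x^3 + 15 x + 11 = 2^3 + 15*2 + 11 mod 17 = 15
LHS = RHS

Yes, on the curve


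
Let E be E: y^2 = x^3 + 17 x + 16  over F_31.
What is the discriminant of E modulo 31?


4 a^3 + 27 b^2 = 4*17^3 + 27*16^2 = 19652 + 6912 = 26564
Delta = -16 * (26564) = -425024
Delta mod 31 = 17

Delta = 17 (mod 31)


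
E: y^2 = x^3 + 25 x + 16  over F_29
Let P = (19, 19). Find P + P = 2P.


Doubling: s = (3 x1^2 + a) / (2 y1)
s = (3*19^2 + 25) / (2*19) mod 29 = 20
x3 = s^2 - 2 x1 mod 29 = 20^2 - 2*19 = 14
y3 = s (x1 - x3) - y1 mod 29 = 20 * (19 - 14) - 19 = 23

2P = (14, 23)


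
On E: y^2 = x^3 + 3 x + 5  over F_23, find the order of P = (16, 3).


Compute successive multiples of P until we hit O:
  1P = (16, 3)
  2P = (18, 16)
  3P = (14, 10)
  4P = (11, 14)
  5P = (22, 1)
  6P = (3, 8)
  7P = (10, 0)
  8P = (3, 15)
  ... (continuing to 14P)
  14P = O

ord(P) = 14


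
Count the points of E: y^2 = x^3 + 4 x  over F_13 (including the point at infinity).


For each x in F_13, count y with y^2 = x^3 + 4 x + 0 mod 13:
  x = 0: RHS = 0, y in [0]  -> 1 point(s)
  x = 2: RHS = 3, y in [4, 9]  -> 2 point(s)
  x = 3: RHS = 0, y in [0]  -> 1 point(s)
  x = 10: RHS = 0, y in [0]  -> 1 point(s)
  x = 11: RHS = 10, y in [6, 7]  -> 2 point(s)
Affine points: 7. Add the point at infinity: total = 8.

#E(F_13) = 8


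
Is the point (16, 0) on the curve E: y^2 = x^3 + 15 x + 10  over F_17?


Check whether y^2 = x^3 + 15 x + 10 (mod 17) for (x, y) = (16, 0).
LHS: y^2 = 0^2 mod 17 = 0
RHS: x^3 + 15 x + 10 = 16^3 + 15*16 + 10 mod 17 = 11
LHS != RHS

No, not on the curve


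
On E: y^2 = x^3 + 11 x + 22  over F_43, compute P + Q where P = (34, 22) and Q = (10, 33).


P != Q, so use the chord formula.
s = (y2 - y1) / (x2 - x1) = (11) / (19) mod 43 = 30
x3 = s^2 - x1 - x2 mod 43 = 30^2 - 34 - 10 = 39
y3 = s (x1 - x3) - y1 mod 43 = 30 * (34 - 39) - 22 = 0

P + Q = (39, 0)


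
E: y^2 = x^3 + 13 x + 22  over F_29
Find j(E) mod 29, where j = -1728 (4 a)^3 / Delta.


Delta = -16(4 a^3 + 27 b^2) mod 29 = 15
-1728 * (4 a)^3 = -1728 * (4*13)^3 mod 29 = 18
j = 18 * 15^(-1) mod 29 = 7

j = 7 (mod 29)


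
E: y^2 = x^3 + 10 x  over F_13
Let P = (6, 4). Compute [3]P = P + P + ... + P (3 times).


k = 3 = 11_2 (binary, LSB first: 11)
Double-and-add from P = (6, 4):
  bit 0 = 1: acc = O + (6, 4) = (6, 4)
  bit 1 = 1: acc = (6, 4) + (0, 0) = (6, 9)

3P = (6, 9)


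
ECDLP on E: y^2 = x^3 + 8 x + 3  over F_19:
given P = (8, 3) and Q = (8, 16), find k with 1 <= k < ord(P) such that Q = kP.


Enumerate multiples of P until we hit Q = (8, 16):
  1P = (8, 3)
  2P = (10, 0)
  3P = (8, 16)
Match found at i = 3.

k = 3


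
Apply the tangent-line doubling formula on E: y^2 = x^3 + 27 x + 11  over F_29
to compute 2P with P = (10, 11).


Doubling: s = (3 x1^2 + a) / (2 y1)
s = (3*10^2 + 27) / (2*11) mod 29 = 3
x3 = s^2 - 2 x1 mod 29 = 3^2 - 2*10 = 18
y3 = s (x1 - x3) - y1 mod 29 = 3 * (10 - 18) - 11 = 23

2P = (18, 23)


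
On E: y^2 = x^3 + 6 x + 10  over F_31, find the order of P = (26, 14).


Compute successive multiples of P until we hit O:
  1P = (26, 14)
  2P = (26, 17)
  3P = O

ord(P) = 3


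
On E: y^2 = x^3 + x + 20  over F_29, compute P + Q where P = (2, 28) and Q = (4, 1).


P != Q, so use the chord formula.
s = (y2 - y1) / (x2 - x1) = (2) / (2) mod 29 = 1
x3 = s^2 - x1 - x2 mod 29 = 1^2 - 2 - 4 = 24
y3 = s (x1 - x3) - y1 mod 29 = 1 * (2 - 24) - 28 = 8

P + Q = (24, 8)


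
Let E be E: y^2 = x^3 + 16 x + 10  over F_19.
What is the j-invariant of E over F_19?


Delta = -16(4 a^3 + 27 b^2) mod 19 = 5
-1728 * (4 a)^3 = -1728 * (4*16)^3 mod 19 = 1
j = 1 * 5^(-1) mod 19 = 4

j = 4 (mod 19)


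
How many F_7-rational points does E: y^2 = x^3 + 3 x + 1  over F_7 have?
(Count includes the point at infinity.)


For each x in F_7, count y with y^2 = x^3 + 3 x + 1 mod 7:
  x = 0: RHS = 1, y in [1, 6]  -> 2 point(s)
  x = 2: RHS = 1, y in [1, 6]  -> 2 point(s)
  x = 3: RHS = 2, y in [3, 4]  -> 2 point(s)
  x = 4: RHS = 0, y in [0]  -> 1 point(s)
  x = 5: RHS = 1, y in [1, 6]  -> 2 point(s)
  x = 6: RHS = 4, y in [2, 5]  -> 2 point(s)
Affine points: 11. Add the point at infinity: total = 12.

#E(F_7) = 12


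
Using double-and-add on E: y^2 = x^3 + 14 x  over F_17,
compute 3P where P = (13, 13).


k = 3 = 11_2 (binary, LSB first: 11)
Double-and-add from P = (13, 13):
  bit 0 = 1: acc = O + (13, 13) = (13, 13)
  bit 1 = 1: acc = (13, 13) + (16, 6) = (1, 10)

3P = (1, 10)


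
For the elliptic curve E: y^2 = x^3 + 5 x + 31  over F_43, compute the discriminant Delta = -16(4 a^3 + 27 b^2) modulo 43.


4 a^3 + 27 b^2 = 4*5^3 + 27*31^2 = 500 + 25947 = 26447
Delta = -16 * (26447) = -423152
Delta mod 43 = 11

Delta = 11 (mod 43)


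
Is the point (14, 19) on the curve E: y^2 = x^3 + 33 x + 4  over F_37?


Check whether y^2 = x^3 + 33 x + 4 (mod 37) for (x, y) = (14, 19).
LHS: y^2 = 19^2 mod 37 = 28
RHS: x^3 + 33 x + 4 = 14^3 + 33*14 + 4 mod 37 = 28
LHS = RHS

Yes, on the curve


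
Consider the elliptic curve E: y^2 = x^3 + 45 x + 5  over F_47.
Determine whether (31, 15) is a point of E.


Check whether y^2 = x^3 + 45 x + 5 (mod 47) for (x, y) = (31, 15).
LHS: y^2 = 15^2 mod 47 = 37
RHS: x^3 + 45 x + 5 = 31^3 + 45*31 + 5 mod 47 = 30
LHS != RHS

No, not on the curve


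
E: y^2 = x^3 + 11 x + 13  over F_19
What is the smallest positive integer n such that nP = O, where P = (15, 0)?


Compute successive multiples of P until we hit O:
  1P = (15, 0)
  2P = O

ord(P) = 2


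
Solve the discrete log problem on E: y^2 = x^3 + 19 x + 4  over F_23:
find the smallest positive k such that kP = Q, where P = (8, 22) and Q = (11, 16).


Enumerate multiples of P until we hit Q = (11, 16):
  1P = (8, 22)
  2P = (11, 7)
  3P = (6, 14)
  4P = (2, 2)
  5P = (19, 18)
  6P = (14, 22)
  7P = (1, 1)
  8P = (0, 2)
  9P = (4, 11)
  10P = (20, 14)
  11P = (21, 2)
  12P = (21, 21)
  13P = (20, 9)
  14P = (4, 12)
  15P = (0, 21)
  16P = (1, 22)
  17P = (14, 1)
  18P = (19, 5)
  19P = (2, 21)
  20P = (6, 9)
  21P = (11, 16)
Match found at i = 21.

k = 21


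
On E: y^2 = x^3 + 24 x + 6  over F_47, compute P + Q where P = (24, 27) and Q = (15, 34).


P != Q, so use the chord formula.
s = (y2 - y1) / (x2 - x1) = (7) / (38) mod 47 = 41
x3 = s^2 - x1 - x2 mod 47 = 41^2 - 24 - 15 = 44
y3 = s (x1 - x3) - y1 mod 47 = 41 * (24 - 44) - 27 = 46

P + Q = (44, 46)


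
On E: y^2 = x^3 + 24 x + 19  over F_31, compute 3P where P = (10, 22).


k = 3 = 11_2 (binary, LSB first: 11)
Double-and-add from P = (10, 22):
  bit 0 = 1: acc = O + (10, 22) = (10, 22)
  bit 1 = 1: acc = (10, 22) + (25, 0) = (10, 9)

3P = (10, 9)


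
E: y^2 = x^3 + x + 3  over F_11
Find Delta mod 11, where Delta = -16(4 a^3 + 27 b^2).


4 a^3 + 27 b^2 = 4*1^3 + 27*3^2 = 4 + 243 = 247
Delta = -16 * (247) = -3952
Delta mod 11 = 8

Delta = 8 (mod 11)


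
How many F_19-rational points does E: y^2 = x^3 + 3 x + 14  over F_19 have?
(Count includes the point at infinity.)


For each x in F_19, count y with y^2 = x^3 + 3 x + 14 mod 19:
  x = 2: RHS = 9, y in [3, 16]  -> 2 point(s)
  x = 6: RHS = 1, y in [1, 18]  -> 2 point(s)
  x = 7: RHS = 17, y in [6, 13]  -> 2 point(s)
  x = 12: RHS = 11, y in [7, 12]  -> 2 point(s)
  x = 14: RHS = 7, y in [8, 11]  -> 2 point(s)
  x = 16: RHS = 16, y in [4, 15]  -> 2 point(s)
  x = 17: RHS = 0, y in [0]  -> 1 point(s)
Affine points: 13. Add the point at infinity: total = 14.

#E(F_19) = 14


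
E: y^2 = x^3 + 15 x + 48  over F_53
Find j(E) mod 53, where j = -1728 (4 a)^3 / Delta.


Delta = -16(4 a^3 + 27 b^2) mod 53 = 40
-1728 * (4 a)^3 = -1728 * (4*15)^3 mod 53 = 48
j = 48 * 40^(-1) mod 53 = 33

j = 33 (mod 53)


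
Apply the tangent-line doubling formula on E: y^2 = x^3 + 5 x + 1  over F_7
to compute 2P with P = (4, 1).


Doubling: s = (3 x1^2 + a) / (2 y1)
s = (3*4^2 + 5) / (2*1) mod 7 = 2
x3 = s^2 - 2 x1 mod 7 = 2^2 - 2*4 = 3
y3 = s (x1 - x3) - y1 mod 7 = 2 * (4 - 3) - 1 = 1

2P = (3, 1)


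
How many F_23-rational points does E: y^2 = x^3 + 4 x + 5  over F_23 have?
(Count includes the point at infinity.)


For each x in F_23, count y with y^2 = x^3 + 4 x + 5 mod 23:
  x = 4: RHS = 16, y in [4, 19]  -> 2 point(s)
  x = 5: RHS = 12, y in [9, 14]  -> 2 point(s)
  x = 7: RHS = 8, y in [10, 13]  -> 2 point(s)
  x = 11: RHS = 0, y in [0]  -> 1 point(s)
  x = 13: RHS = 0, y in [0]  -> 1 point(s)
  x = 15: RHS = 13, y in [6, 17]  -> 2 point(s)
  x = 16: RHS = 2, y in [5, 18]  -> 2 point(s)
  x = 17: RHS = 18, y in [8, 15]  -> 2 point(s)
  x = 20: RHS = 12, y in [9, 14]  -> 2 point(s)
  x = 21: RHS = 12, y in [9, 14]  -> 2 point(s)
  x = 22: RHS = 0, y in [0]  -> 1 point(s)
Affine points: 19. Add the point at infinity: total = 20.

#E(F_23) = 20
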